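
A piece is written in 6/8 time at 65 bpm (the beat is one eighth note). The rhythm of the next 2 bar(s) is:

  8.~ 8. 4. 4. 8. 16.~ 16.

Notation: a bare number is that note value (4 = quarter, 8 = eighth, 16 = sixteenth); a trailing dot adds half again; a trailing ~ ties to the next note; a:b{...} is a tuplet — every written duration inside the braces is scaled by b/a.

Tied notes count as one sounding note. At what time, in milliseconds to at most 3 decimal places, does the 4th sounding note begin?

note 4 onset = 9b = 8307.692ms

1. 0.0ms @ 0 + 2769.231ms (3)
2. 2769.231ms @ 3 + 2769.231ms (3)
3. 5538.462ms @ 6 + 2769.231ms (3)
4. 8307.692ms @ 9 + 1384.615ms (3/2)
5. 9692.308ms @ 21/2 + 1384.615ms (3/2)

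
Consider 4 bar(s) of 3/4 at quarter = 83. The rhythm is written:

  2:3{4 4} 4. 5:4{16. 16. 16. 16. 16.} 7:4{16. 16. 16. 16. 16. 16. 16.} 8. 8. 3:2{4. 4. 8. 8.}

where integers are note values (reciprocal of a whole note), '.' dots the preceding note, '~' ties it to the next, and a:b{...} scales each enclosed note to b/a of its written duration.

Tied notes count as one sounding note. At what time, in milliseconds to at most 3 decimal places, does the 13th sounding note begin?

1. 0.0ms @ 0 + 1084.337ms (3/2)
2. 1084.337ms @ 3/2 + 1084.337ms (3/2)
3. 2168.675ms @ 3 + 1084.337ms (3/2)
4. 3253.012ms @ 9/2 + 216.867ms (3/10)
5. 3469.88ms @ 24/5 + 216.867ms (3/10)
6. 3686.747ms @ 51/10 + 216.867ms (3/10)
7. 3903.614ms @ 27/5 + 216.867ms (3/10)
8. 4120.482ms @ 57/10 + 216.867ms (3/10)
9. 4337.349ms @ 6 + 154.905ms (3/14)
10. 4492.255ms @ 87/14 + 154.905ms (3/14)
11. 4647.16ms @ 45/7 + 154.905ms (3/14)
12. 4802.065ms @ 93/14 + 154.905ms (3/14)
13. 4956.971ms @ 48/7 + 154.905ms (3/14)
14. 5111.876ms @ 99/14 + 154.905ms (3/14)
15. 5266.781ms @ 51/7 + 154.905ms (3/14)
16. 5421.687ms @ 15/2 + 542.169ms (3/4)
17. 5963.855ms @ 33/4 + 542.169ms (3/4)
18. 6506.024ms @ 9 + 722.892ms (1)
19. 7228.916ms @ 10 + 722.892ms (1)
20. 7951.807ms @ 11 + 361.446ms (1/2)
21. 8313.253ms @ 23/2 + 361.446ms (1/2)

note 13 onset = 48/7b = 4956.971ms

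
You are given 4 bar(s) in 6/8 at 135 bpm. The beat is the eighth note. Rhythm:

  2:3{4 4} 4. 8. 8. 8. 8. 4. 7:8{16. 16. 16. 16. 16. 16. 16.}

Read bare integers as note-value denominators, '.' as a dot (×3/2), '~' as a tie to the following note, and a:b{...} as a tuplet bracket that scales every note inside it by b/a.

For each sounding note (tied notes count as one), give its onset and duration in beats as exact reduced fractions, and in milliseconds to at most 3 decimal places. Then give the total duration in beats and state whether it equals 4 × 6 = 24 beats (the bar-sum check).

1) 0.0ms=0b +1333.333ms=3b
2) 1333.333ms=3b +1333.333ms=3b
3) 2666.667ms=6b +1333.333ms=3b
4) 4000.0ms=9b +666.667ms=3/2b
5) 4666.667ms=21/2b +666.667ms=3/2b
6) 5333.333ms=12b +666.667ms=3/2b
7) 6000.0ms=27/2b +666.667ms=3/2b
8) 6666.667ms=15b +1333.333ms=3b
9) 8000.0ms=18b +380.952ms=6/7b
10) 8380.952ms=132/7b +380.952ms=6/7b
11) 8761.905ms=138/7b +380.952ms=6/7b
12) 9142.857ms=144/7b +380.952ms=6/7b
13) 9523.81ms=150/7b +380.952ms=6/7b
14) 9904.762ms=156/7b +380.952ms=6/7b
15) 10285.714ms=162/7b +380.952ms=6/7b
Σ=24b of 24 (135bpm 6/8) — PASS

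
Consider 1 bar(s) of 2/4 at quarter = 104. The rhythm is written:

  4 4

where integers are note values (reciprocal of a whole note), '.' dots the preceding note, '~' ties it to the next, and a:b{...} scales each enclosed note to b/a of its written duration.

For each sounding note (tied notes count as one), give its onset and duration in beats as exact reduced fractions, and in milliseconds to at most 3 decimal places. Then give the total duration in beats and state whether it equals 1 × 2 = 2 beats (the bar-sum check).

1) 0.0ms=0b +576.923ms=1b
2) 576.923ms=1b +576.923ms=1b
Σ=2b of 2 (104bpm 2/4) — PASS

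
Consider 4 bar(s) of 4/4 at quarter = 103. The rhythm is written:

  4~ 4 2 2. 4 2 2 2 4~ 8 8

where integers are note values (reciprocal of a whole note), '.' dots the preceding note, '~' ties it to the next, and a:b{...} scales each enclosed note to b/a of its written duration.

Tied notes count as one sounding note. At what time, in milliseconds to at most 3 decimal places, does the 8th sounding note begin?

note 8 onset = 14b = 8155.34ms

1. 0.0ms @ 0 + 1165.049ms (2)
2. 1165.049ms @ 2 + 1165.049ms (2)
3. 2330.097ms @ 4 + 1747.573ms (3)
4. 4077.67ms @ 7 + 582.524ms (1)
5. 4660.194ms @ 8 + 1165.049ms (2)
6. 5825.243ms @ 10 + 1165.049ms (2)
7. 6990.291ms @ 12 + 1165.049ms (2)
8. 8155.34ms @ 14 + 873.786ms (3/2)
9. 9029.126ms @ 31/2 + 291.262ms (1/2)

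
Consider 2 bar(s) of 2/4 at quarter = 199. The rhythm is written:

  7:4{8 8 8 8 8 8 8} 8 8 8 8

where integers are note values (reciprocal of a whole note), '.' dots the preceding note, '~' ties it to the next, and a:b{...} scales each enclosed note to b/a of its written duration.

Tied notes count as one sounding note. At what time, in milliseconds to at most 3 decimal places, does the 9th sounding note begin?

1. 0.0ms @ 0 + 86.145ms (2/7)
2. 86.145ms @ 2/7 + 86.145ms (2/7)
3. 172.29ms @ 4/7 + 86.145ms (2/7)
4. 258.435ms @ 6/7 + 86.145ms (2/7)
5. 344.58ms @ 8/7 + 86.145ms (2/7)
6. 430.725ms @ 10/7 + 86.145ms (2/7)
7. 516.87ms @ 12/7 + 86.145ms (2/7)
8. 603.015ms @ 2 + 150.754ms (1/2)
9. 753.769ms @ 5/2 + 150.754ms (1/2)
10. 904.523ms @ 3 + 150.754ms (1/2)
11. 1055.276ms @ 7/2 + 150.754ms (1/2)

note 9 onset = 5/2b = 753.769ms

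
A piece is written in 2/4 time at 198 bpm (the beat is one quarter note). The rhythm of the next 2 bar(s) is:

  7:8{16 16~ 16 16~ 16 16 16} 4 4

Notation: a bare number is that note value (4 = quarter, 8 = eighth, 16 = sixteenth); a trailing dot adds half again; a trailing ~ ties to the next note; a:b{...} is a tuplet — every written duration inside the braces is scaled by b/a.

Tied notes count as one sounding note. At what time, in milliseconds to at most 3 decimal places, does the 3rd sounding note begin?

note 3 onset = 6/7b = 259.74ms

1. 0.0ms @ 0 + 86.58ms (2/7)
2. 86.58ms @ 2/7 + 173.16ms (4/7)
3. 259.74ms @ 6/7 + 173.16ms (4/7)
4. 432.9ms @ 10/7 + 86.58ms (2/7)
5. 519.481ms @ 12/7 + 86.58ms (2/7)
6. 606.061ms @ 2 + 303.03ms (1)
7. 909.091ms @ 3 + 303.03ms (1)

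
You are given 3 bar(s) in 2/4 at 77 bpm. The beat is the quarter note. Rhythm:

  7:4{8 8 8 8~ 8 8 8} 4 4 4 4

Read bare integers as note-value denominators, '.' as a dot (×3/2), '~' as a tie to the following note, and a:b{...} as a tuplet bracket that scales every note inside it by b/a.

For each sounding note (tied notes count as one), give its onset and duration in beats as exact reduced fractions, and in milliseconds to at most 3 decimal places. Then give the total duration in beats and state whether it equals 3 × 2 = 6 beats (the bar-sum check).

1) 0.0ms=0b +222.635ms=2/7b
2) 222.635ms=2/7b +222.635ms=2/7b
3) 445.269ms=4/7b +222.635ms=2/7b
4) 667.904ms=6/7b +445.269ms=4/7b
5) 1113.173ms=10/7b +222.635ms=2/7b
6) 1335.807ms=12/7b +222.635ms=2/7b
7) 1558.442ms=2b +779.221ms=1b
8) 2337.662ms=3b +779.221ms=1b
9) 3116.883ms=4b +779.221ms=1b
10) 3896.104ms=5b +779.221ms=1b
Σ=6b of 6 (77bpm 2/4) — PASS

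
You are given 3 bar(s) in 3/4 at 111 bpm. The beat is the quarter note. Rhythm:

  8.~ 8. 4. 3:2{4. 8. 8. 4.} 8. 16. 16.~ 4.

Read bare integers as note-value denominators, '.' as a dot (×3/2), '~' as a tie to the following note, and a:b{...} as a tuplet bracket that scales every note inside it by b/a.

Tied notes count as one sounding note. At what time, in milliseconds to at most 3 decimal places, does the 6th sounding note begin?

1. 0.0ms @ 0 + 810.811ms (3/2)
2. 810.811ms @ 3/2 + 810.811ms (3/2)
3. 1621.622ms @ 3 + 540.541ms (1)
4. 2162.162ms @ 4 + 270.27ms (1/2)
5. 2432.432ms @ 9/2 + 270.27ms (1/2)
6. 2702.703ms @ 5 + 540.541ms (1)
7. 3243.243ms @ 6 + 405.405ms (3/4)
8. 3648.649ms @ 27/4 + 202.703ms (3/8)
9. 3851.351ms @ 57/8 + 1013.514ms (15/8)

note 6 onset = 5b = 2702.703ms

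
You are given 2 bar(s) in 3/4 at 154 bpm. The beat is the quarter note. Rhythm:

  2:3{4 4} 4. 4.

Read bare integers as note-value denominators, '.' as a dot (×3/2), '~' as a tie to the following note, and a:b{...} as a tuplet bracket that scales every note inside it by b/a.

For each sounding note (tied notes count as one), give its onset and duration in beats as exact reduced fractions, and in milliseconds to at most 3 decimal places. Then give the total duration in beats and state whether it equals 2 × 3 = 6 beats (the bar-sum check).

1) 0.0ms=0b +584.416ms=3/2b
2) 584.416ms=3/2b +584.416ms=3/2b
3) 1168.831ms=3b +584.416ms=3/2b
4) 1753.247ms=9/2b +584.416ms=3/2b
Σ=6b of 6 (154bpm 3/4) — PASS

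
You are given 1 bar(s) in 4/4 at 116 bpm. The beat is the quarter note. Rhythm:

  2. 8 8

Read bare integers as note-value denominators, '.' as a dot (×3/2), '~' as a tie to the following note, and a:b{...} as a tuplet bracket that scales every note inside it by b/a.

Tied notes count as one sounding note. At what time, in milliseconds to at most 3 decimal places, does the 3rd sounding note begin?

note 3 onset = 7/2b = 1810.345ms

1. 0.0ms @ 0 + 1551.724ms (3)
2. 1551.724ms @ 3 + 258.621ms (1/2)
3. 1810.345ms @ 7/2 + 258.621ms (1/2)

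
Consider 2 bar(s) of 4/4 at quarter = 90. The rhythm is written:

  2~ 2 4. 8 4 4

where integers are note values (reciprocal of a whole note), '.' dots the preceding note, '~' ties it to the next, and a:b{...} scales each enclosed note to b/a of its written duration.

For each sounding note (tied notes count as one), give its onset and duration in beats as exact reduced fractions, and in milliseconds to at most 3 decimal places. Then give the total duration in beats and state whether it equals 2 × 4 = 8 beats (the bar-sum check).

1) 0.0ms=0b +2666.667ms=4b
2) 2666.667ms=4b +1000.0ms=3/2b
3) 3666.667ms=11/2b +333.333ms=1/2b
4) 4000.0ms=6b +666.667ms=1b
5) 4666.667ms=7b +666.667ms=1b
Σ=8b of 8 (90bpm 4/4) — PASS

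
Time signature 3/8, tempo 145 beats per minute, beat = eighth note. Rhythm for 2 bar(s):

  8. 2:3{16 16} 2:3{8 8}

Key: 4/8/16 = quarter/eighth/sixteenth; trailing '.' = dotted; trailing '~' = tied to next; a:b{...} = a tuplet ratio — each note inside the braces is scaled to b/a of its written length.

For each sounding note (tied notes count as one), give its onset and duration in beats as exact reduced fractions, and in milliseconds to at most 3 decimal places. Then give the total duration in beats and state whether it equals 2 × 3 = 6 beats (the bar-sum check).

1) 0.0ms=0b +620.69ms=3/2b
2) 620.69ms=3/2b +310.345ms=3/4b
3) 931.034ms=9/4b +310.345ms=3/4b
4) 1241.379ms=3b +620.69ms=3/2b
5) 1862.069ms=9/2b +620.69ms=3/2b
Σ=6b of 6 (145bpm 3/8) — PASS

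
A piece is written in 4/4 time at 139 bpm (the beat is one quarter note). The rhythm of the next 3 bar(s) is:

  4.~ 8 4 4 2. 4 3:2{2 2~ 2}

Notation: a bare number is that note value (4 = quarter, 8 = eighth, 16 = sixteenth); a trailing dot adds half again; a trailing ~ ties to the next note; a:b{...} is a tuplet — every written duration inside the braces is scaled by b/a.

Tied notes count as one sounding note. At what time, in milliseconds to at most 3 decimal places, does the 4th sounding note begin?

1. 0.0ms @ 0 + 863.309ms (2)
2. 863.309ms @ 2 + 431.655ms (1)
3. 1294.964ms @ 3 + 431.655ms (1)
4. 1726.619ms @ 4 + 1294.964ms (3)
5. 3021.583ms @ 7 + 431.655ms (1)
6. 3453.237ms @ 8 + 575.54ms (4/3)
7. 4028.777ms @ 28/3 + 1151.079ms (8/3)

note 4 onset = 4b = 1726.619ms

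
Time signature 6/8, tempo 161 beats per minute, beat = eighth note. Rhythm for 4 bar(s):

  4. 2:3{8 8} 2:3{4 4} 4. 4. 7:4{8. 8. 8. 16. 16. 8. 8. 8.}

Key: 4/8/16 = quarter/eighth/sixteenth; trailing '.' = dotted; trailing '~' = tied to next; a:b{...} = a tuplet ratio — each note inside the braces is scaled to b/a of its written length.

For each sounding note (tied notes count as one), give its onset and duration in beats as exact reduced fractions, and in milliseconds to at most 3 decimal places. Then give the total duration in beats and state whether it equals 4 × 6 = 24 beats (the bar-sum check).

1) 0.0ms=0b +1118.012ms=3b
2) 1118.012ms=3b +559.006ms=3/2b
3) 1677.019ms=9/2b +559.006ms=3/2b
4) 2236.025ms=6b +1118.012ms=3b
5) 3354.037ms=9b +1118.012ms=3b
6) 4472.05ms=12b +1118.012ms=3b
7) 5590.062ms=15b +1118.012ms=3b
8) 6708.075ms=18b +319.432ms=6/7b
9) 7027.507ms=132/7b +319.432ms=6/7b
10) 7346.939ms=138/7b +319.432ms=6/7b
11) 7666.371ms=144/7b +159.716ms=3/7b
12) 7826.087ms=21b +159.716ms=3/7b
13) 7985.803ms=150/7b +319.432ms=6/7b
14) 8305.235ms=156/7b +319.432ms=6/7b
15) 8624.667ms=162/7b +319.432ms=6/7b
Σ=24b of 24 (161bpm 6/8) — PASS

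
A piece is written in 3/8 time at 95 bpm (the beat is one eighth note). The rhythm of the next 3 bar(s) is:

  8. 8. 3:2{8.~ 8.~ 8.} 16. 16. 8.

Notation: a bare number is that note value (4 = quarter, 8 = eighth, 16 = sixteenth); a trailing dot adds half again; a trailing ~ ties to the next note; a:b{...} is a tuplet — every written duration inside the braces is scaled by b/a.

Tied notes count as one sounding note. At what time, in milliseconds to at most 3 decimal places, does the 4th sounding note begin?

1. 0.0ms @ 0 + 947.368ms (3/2)
2. 947.368ms @ 3/2 + 947.368ms (3/2)
3. 1894.737ms @ 3 + 1894.737ms (3)
4. 3789.474ms @ 6 + 473.684ms (3/4)
5. 4263.158ms @ 27/4 + 473.684ms (3/4)
6. 4736.842ms @ 15/2 + 947.368ms (3/2)

note 4 onset = 6b = 3789.474ms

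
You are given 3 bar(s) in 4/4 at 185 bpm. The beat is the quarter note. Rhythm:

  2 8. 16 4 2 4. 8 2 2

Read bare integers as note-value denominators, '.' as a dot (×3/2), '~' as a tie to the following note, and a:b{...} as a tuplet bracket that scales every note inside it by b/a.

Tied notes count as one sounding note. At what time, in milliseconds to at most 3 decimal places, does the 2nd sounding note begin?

note 2 onset = 2b = 648.649ms

1. 0.0ms @ 0 + 648.649ms (2)
2. 648.649ms @ 2 + 243.243ms (3/4)
3. 891.892ms @ 11/4 + 81.081ms (1/4)
4. 972.973ms @ 3 + 324.324ms (1)
5. 1297.297ms @ 4 + 648.649ms (2)
6. 1945.946ms @ 6 + 486.486ms (3/2)
7. 2432.432ms @ 15/2 + 162.162ms (1/2)
8. 2594.595ms @ 8 + 648.649ms (2)
9. 3243.243ms @ 10 + 648.649ms (2)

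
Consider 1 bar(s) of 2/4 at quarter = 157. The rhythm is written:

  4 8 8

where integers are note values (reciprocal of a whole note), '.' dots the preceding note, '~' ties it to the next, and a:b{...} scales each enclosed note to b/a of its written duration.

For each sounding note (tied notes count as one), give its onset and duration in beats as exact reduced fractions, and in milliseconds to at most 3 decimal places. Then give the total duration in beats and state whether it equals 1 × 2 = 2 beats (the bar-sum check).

1) 0.0ms=0b +382.166ms=1b
2) 382.166ms=1b +191.083ms=1/2b
3) 573.248ms=3/2b +191.083ms=1/2b
Σ=2b of 2 (157bpm 2/4) — PASS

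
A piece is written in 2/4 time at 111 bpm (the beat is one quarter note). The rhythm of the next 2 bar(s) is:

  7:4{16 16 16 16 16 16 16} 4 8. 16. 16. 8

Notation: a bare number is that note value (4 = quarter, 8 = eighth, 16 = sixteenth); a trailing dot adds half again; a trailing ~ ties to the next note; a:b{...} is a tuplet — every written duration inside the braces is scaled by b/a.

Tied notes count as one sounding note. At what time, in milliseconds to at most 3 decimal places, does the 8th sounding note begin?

note 8 onset = 1b = 540.541ms

1. 0.0ms @ 0 + 77.22ms (1/7)
2. 77.22ms @ 1/7 + 77.22ms (1/7)
3. 154.44ms @ 2/7 + 77.22ms (1/7)
4. 231.66ms @ 3/7 + 77.22ms (1/7)
5. 308.88ms @ 4/7 + 77.22ms (1/7)
6. 386.1ms @ 5/7 + 77.22ms (1/7)
7. 463.32ms @ 6/7 + 77.22ms (1/7)
8. 540.541ms @ 1 + 540.541ms (1)
9. 1081.081ms @ 2 + 405.405ms (3/4)
10. 1486.486ms @ 11/4 + 202.703ms (3/8)
11. 1689.189ms @ 25/8 + 202.703ms (3/8)
12. 1891.892ms @ 7/2 + 270.27ms (1/2)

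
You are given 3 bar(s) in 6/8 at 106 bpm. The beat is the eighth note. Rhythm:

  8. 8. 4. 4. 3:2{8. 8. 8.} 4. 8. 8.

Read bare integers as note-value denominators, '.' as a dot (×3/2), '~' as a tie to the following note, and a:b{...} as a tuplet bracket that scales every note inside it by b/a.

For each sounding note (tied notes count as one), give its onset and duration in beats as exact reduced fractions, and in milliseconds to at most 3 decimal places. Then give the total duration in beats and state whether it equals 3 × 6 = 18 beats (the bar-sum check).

1) 0.0ms=0b +849.057ms=3/2b
2) 849.057ms=3/2b +849.057ms=3/2b
3) 1698.113ms=3b +1698.113ms=3b
4) 3396.226ms=6b +1698.113ms=3b
5) 5094.34ms=9b +566.038ms=1b
6) 5660.377ms=10b +566.038ms=1b
7) 6226.415ms=11b +566.038ms=1b
8) 6792.453ms=12b +1698.113ms=3b
9) 8490.566ms=15b +849.057ms=3/2b
10) 9339.623ms=33/2b +849.057ms=3/2b
Σ=18b of 18 (106bpm 6/8) — PASS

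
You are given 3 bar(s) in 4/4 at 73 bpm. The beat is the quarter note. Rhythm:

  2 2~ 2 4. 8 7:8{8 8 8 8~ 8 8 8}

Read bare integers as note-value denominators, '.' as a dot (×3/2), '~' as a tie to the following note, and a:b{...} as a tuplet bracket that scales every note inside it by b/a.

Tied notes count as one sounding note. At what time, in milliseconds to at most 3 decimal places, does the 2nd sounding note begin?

1. 0.0ms @ 0 + 1643.836ms (2)
2. 1643.836ms @ 2 + 3287.671ms (4)
3. 4931.507ms @ 6 + 1232.877ms (3/2)
4. 6164.384ms @ 15/2 + 410.959ms (1/2)
5. 6575.342ms @ 8 + 469.667ms (4/7)
6. 7045.01ms @ 60/7 + 469.667ms (4/7)
7. 7514.677ms @ 64/7 + 469.667ms (4/7)
8. 7984.344ms @ 68/7 + 939.335ms (8/7)
9. 8923.679ms @ 76/7 + 469.667ms (4/7)
10. 9393.346ms @ 80/7 + 469.667ms (4/7)

note 2 onset = 2b = 1643.836ms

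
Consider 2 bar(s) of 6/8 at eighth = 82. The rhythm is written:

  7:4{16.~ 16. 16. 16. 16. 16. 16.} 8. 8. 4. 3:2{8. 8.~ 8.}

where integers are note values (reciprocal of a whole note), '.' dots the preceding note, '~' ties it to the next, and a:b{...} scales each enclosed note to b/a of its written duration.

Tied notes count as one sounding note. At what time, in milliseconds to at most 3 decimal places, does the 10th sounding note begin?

1. 0.0ms @ 0 + 627.178ms (6/7)
2. 627.178ms @ 6/7 + 313.589ms (3/7)
3. 940.767ms @ 9/7 + 313.589ms (3/7)
4. 1254.355ms @ 12/7 + 313.589ms (3/7)
5. 1567.944ms @ 15/7 + 313.589ms (3/7)
6. 1881.533ms @ 18/7 + 313.589ms (3/7)
7. 2195.122ms @ 3 + 1097.561ms (3/2)
8. 3292.683ms @ 9/2 + 1097.561ms (3/2)
9. 4390.244ms @ 6 + 2195.122ms (3)
10. 6585.366ms @ 9 + 731.707ms (1)
11. 7317.073ms @ 10 + 1463.415ms (2)

note 10 onset = 9b = 6585.366ms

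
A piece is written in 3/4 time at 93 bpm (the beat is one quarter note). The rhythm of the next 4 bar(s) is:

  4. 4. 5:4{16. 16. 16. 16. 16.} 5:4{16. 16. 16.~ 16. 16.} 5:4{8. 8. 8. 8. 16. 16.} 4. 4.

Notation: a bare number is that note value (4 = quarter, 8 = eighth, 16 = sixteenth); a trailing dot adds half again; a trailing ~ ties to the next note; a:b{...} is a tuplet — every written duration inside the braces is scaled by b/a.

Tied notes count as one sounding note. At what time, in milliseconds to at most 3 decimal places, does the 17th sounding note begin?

note 17 onset = 87/10b = 5612.903ms

1. 0.0ms @ 0 + 967.742ms (3/2)
2. 967.742ms @ 3/2 + 967.742ms (3/2)
3. 1935.484ms @ 3 + 193.548ms (3/10)
4. 2129.032ms @ 33/10 + 193.548ms (3/10)
5. 2322.581ms @ 18/5 + 193.548ms (3/10)
6. 2516.129ms @ 39/10 + 193.548ms (3/10)
7. 2709.677ms @ 21/5 + 193.548ms (3/10)
8. 2903.226ms @ 9/2 + 193.548ms (3/10)
9. 3096.774ms @ 24/5 + 193.548ms (3/10)
10. 3290.323ms @ 51/10 + 387.097ms (3/5)
11. 3677.419ms @ 57/10 + 193.548ms (3/10)
12. 3870.968ms @ 6 + 387.097ms (3/5)
13. 4258.065ms @ 33/5 + 387.097ms (3/5)
14. 4645.161ms @ 36/5 + 387.097ms (3/5)
15. 5032.258ms @ 39/5 + 387.097ms (3/5)
16. 5419.355ms @ 42/5 + 193.548ms (3/10)
17. 5612.903ms @ 87/10 + 193.548ms (3/10)
18. 5806.452ms @ 9 + 967.742ms (3/2)
19. 6774.194ms @ 21/2 + 967.742ms (3/2)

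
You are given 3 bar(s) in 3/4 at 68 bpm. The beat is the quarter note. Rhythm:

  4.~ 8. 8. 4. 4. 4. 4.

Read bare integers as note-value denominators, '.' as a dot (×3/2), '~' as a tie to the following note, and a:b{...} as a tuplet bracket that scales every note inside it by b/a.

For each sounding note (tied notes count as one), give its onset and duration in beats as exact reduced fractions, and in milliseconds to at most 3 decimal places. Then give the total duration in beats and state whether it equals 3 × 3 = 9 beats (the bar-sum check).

1) 0.0ms=0b +1985.294ms=9/4b
2) 1985.294ms=9/4b +661.765ms=3/4b
3) 2647.059ms=3b +1323.529ms=3/2b
4) 3970.588ms=9/2b +1323.529ms=3/2b
5) 5294.118ms=6b +1323.529ms=3/2b
6) 6617.647ms=15/2b +1323.529ms=3/2b
Σ=9b of 9 (68bpm 3/4) — PASS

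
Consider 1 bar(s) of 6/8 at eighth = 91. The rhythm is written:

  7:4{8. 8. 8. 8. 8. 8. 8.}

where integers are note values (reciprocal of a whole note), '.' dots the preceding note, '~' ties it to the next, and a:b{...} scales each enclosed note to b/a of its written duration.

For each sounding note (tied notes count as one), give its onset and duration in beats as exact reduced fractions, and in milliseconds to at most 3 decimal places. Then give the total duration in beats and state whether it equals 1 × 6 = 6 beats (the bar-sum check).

1) 0.0ms=0b +565.149ms=6/7b
2) 565.149ms=6/7b +565.149ms=6/7b
3) 1130.298ms=12/7b +565.149ms=6/7b
4) 1695.447ms=18/7b +565.149ms=6/7b
5) 2260.597ms=24/7b +565.149ms=6/7b
6) 2825.746ms=30/7b +565.149ms=6/7b
7) 3390.895ms=36/7b +565.149ms=6/7b
Σ=6b of 6 (91bpm 6/8) — PASS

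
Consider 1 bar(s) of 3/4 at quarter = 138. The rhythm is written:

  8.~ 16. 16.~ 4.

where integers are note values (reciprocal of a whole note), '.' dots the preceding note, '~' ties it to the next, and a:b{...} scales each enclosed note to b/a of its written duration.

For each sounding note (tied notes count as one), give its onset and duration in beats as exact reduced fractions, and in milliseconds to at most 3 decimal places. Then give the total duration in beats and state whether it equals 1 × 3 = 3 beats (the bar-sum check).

1) 0.0ms=0b +489.13ms=9/8b
2) 489.13ms=9/8b +815.217ms=15/8b
Σ=3b of 3 (138bpm 3/4) — PASS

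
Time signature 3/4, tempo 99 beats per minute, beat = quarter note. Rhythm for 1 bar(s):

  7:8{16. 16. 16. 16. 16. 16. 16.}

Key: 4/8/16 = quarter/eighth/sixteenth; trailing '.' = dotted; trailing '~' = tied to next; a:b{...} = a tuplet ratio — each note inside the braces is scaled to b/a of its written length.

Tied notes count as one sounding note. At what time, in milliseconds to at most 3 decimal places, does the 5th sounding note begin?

1. 0.0ms @ 0 + 259.74ms (3/7)
2. 259.74ms @ 3/7 + 259.74ms (3/7)
3. 519.481ms @ 6/7 + 259.74ms (3/7)
4. 779.221ms @ 9/7 + 259.74ms (3/7)
5. 1038.961ms @ 12/7 + 259.74ms (3/7)
6. 1298.701ms @ 15/7 + 259.74ms (3/7)
7. 1558.442ms @ 18/7 + 259.74ms (3/7)

note 5 onset = 12/7b = 1038.961ms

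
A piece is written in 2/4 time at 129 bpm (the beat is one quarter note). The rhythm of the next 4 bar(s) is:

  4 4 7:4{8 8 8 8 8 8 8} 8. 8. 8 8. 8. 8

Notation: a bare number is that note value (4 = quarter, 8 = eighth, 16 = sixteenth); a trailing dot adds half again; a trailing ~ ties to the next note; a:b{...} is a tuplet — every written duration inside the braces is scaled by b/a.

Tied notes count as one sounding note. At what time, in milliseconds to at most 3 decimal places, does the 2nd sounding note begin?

note 2 onset = 1b = 465.116ms

1. 0.0ms @ 0 + 465.116ms (1)
2. 465.116ms @ 1 + 465.116ms (1)
3. 930.233ms @ 2 + 132.89ms (2/7)
4. 1063.123ms @ 16/7 + 132.89ms (2/7)
5. 1196.013ms @ 18/7 + 132.89ms (2/7)
6. 1328.904ms @ 20/7 + 132.89ms (2/7)
7. 1461.794ms @ 22/7 + 132.89ms (2/7)
8. 1594.684ms @ 24/7 + 132.89ms (2/7)
9. 1727.575ms @ 26/7 + 132.89ms (2/7)
10. 1860.465ms @ 4 + 348.837ms (3/4)
11. 2209.302ms @ 19/4 + 348.837ms (3/4)
12. 2558.14ms @ 11/2 + 232.558ms (1/2)
13. 2790.698ms @ 6 + 348.837ms (3/4)
14. 3139.535ms @ 27/4 + 348.837ms (3/4)
15. 3488.372ms @ 15/2 + 232.558ms (1/2)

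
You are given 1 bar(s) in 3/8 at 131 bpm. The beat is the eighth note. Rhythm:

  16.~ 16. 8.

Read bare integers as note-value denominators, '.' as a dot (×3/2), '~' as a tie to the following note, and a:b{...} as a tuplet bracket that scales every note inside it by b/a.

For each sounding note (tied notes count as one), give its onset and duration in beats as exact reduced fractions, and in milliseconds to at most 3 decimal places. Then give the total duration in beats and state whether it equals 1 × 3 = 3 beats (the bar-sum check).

1) 0.0ms=0b +687.023ms=3/2b
2) 687.023ms=3/2b +687.023ms=3/2b
Σ=3b of 3 (131bpm 3/8) — PASS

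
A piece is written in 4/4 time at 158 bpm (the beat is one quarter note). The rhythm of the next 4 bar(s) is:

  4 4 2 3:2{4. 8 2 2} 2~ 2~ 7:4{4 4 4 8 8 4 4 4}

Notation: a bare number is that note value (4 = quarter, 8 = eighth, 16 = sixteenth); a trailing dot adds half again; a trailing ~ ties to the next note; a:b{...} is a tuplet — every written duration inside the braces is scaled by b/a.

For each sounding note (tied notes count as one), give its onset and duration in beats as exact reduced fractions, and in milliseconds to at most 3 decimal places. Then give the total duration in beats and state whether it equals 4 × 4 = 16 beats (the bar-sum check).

1) 0.0ms=0b +379.747ms=1b
2) 379.747ms=1b +379.747ms=1b
3) 759.494ms=2b +759.494ms=2b
4) 1518.987ms=4b +379.747ms=1b
5) 1898.734ms=5b +126.582ms=1/3b
6) 2025.316ms=16/3b +506.329ms=4/3b
7) 2531.646ms=20/3b +506.329ms=4/3b
8) 3037.975ms=8b +1735.986ms=32/7b
9) 4773.96ms=88/7b +216.998ms=4/7b
10) 4990.958ms=92/7b +216.998ms=4/7b
11) 5207.957ms=96/7b +108.499ms=2/7b
12) 5316.456ms=14b +108.499ms=2/7b
13) 5424.955ms=100/7b +216.998ms=4/7b
14) 5641.953ms=104/7b +216.998ms=4/7b
15) 5858.951ms=108/7b +216.998ms=4/7b
Σ=16b of 16 (158bpm 4/4) — PASS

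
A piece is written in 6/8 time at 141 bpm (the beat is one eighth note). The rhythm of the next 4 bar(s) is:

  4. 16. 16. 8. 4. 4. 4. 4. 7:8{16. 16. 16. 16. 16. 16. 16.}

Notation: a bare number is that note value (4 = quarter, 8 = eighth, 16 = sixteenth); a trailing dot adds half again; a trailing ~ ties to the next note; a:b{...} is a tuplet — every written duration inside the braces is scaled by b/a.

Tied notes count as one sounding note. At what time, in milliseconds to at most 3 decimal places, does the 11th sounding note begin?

note 11 onset = 138/7b = 8389.058ms

1. 0.0ms @ 0 + 1276.596ms (3)
2. 1276.596ms @ 3 + 319.149ms (3/4)
3. 1595.745ms @ 15/4 + 319.149ms (3/4)
4. 1914.894ms @ 9/2 + 638.298ms (3/2)
5. 2553.191ms @ 6 + 1276.596ms (3)
6. 3829.787ms @ 9 + 1276.596ms (3)
7. 5106.383ms @ 12 + 1276.596ms (3)
8. 6382.979ms @ 15 + 1276.596ms (3)
9. 7659.574ms @ 18 + 364.742ms (6/7)
10. 8024.316ms @ 132/7 + 364.742ms (6/7)
11. 8389.058ms @ 138/7 + 364.742ms (6/7)
12. 8753.799ms @ 144/7 + 364.742ms (6/7)
13. 9118.541ms @ 150/7 + 364.742ms (6/7)
14. 9483.283ms @ 156/7 + 364.742ms (6/7)
15. 9848.024ms @ 162/7 + 364.742ms (6/7)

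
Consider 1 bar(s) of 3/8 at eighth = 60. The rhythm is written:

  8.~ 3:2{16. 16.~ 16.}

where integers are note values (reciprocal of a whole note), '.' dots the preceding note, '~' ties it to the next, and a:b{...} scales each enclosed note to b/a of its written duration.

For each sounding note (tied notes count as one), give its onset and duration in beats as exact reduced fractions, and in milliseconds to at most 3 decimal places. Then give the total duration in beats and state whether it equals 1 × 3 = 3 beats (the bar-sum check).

1) 0.0ms=0b +2000.0ms=2b
2) 2000.0ms=2b +1000.0ms=1b
Σ=3b of 3 (60bpm 3/8) — PASS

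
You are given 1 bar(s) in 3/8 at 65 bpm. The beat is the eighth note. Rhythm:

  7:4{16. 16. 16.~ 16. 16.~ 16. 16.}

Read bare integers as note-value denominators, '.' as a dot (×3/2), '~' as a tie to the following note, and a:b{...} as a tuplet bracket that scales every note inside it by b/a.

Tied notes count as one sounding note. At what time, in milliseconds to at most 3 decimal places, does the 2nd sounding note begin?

note 2 onset = 3/7b = 395.604ms

1. 0.0ms @ 0 + 395.604ms (3/7)
2. 395.604ms @ 3/7 + 395.604ms (3/7)
3. 791.209ms @ 6/7 + 791.209ms (6/7)
4. 1582.418ms @ 12/7 + 791.209ms (6/7)
5. 2373.626ms @ 18/7 + 395.604ms (3/7)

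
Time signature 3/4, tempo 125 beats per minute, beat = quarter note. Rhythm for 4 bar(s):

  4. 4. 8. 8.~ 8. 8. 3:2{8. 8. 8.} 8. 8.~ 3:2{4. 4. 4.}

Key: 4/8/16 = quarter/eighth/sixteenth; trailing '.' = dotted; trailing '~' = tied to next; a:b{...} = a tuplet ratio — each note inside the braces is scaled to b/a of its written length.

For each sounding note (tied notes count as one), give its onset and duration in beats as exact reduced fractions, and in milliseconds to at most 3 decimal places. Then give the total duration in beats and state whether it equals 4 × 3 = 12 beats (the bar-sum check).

1) 0.0ms=0b +720.0ms=3/2b
2) 720.0ms=3/2b +720.0ms=3/2b
3) 1440.0ms=3b +360.0ms=3/4b
4) 1800.0ms=15/4b +720.0ms=3/2b
5) 2520.0ms=21/4b +360.0ms=3/4b
6) 2880.0ms=6b +240.0ms=1/2b
7) 3120.0ms=13/2b +240.0ms=1/2b
8) 3360.0ms=7b +240.0ms=1/2b
9) 3600.0ms=15/2b +360.0ms=3/4b
10) 3960.0ms=33/4b +840.0ms=7/4b
11) 4800.0ms=10b +480.0ms=1b
12) 5280.0ms=11b +480.0ms=1b
Σ=12b of 12 (125bpm 3/4) — PASS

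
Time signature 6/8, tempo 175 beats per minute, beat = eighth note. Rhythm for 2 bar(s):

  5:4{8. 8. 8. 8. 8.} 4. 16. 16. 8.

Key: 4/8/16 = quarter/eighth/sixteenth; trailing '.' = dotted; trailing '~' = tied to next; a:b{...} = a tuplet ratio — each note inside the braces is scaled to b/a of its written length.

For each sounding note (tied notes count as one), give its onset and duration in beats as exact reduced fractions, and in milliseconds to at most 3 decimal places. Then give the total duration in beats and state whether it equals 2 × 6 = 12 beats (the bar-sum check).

1) 0.0ms=0b +411.429ms=6/5b
2) 411.429ms=6/5b +411.429ms=6/5b
3) 822.857ms=12/5b +411.429ms=6/5b
4) 1234.286ms=18/5b +411.429ms=6/5b
5) 1645.714ms=24/5b +411.429ms=6/5b
6) 2057.143ms=6b +1028.571ms=3b
7) 3085.714ms=9b +257.143ms=3/4b
8) 3342.857ms=39/4b +257.143ms=3/4b
9) 3600.0ms=21/2b +514.286ms=3/2b
Σ=12b of 12 (175bpm 6/8) — PASS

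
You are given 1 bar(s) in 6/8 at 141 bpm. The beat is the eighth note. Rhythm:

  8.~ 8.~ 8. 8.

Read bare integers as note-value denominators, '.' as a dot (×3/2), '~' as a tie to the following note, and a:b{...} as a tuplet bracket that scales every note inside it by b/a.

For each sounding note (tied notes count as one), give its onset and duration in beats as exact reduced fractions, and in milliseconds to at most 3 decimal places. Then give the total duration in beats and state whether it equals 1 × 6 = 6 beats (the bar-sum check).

1) 0.0ms=0b +1914.894ms=9/2b
2) 1914.894ms=9/2b +638.298ms=3/2b
Σ=6b of 6 (141bpm 6/8) — PASS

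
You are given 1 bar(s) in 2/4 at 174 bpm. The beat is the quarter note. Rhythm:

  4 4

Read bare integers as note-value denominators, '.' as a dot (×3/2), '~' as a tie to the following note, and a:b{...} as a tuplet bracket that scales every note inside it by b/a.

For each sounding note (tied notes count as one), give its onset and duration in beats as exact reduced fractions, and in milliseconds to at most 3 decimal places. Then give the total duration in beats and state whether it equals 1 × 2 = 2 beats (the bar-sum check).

1) 0.0ms=0b +344.828ms=1b
2) 344.828ms=1b +344.828ms=1b
Σ=2b of 2 (174bpm 2/4) — PASS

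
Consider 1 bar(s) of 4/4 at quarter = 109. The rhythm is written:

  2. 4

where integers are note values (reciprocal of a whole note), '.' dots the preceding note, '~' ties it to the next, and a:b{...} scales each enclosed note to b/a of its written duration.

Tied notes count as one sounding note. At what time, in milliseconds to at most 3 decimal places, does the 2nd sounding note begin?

1. 0.0ms @ 0 + 1651.376ms (3)
2. 1651.376ms @ 3 + 550.459ms (1)

note 2 onset = 3b = 1651.376ms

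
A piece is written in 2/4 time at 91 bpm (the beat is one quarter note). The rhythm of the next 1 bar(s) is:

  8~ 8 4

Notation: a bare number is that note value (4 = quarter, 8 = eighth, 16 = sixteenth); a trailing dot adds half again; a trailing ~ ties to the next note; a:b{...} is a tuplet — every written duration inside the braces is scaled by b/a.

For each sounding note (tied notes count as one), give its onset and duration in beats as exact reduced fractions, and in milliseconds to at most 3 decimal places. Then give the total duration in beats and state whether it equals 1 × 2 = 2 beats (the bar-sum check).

1) 0.0ms=0b +659.341ms=1b
2) 659.341ms=1b +659.341ms=1b
Σ=2b of 2 (91bpm 2/4) — PASS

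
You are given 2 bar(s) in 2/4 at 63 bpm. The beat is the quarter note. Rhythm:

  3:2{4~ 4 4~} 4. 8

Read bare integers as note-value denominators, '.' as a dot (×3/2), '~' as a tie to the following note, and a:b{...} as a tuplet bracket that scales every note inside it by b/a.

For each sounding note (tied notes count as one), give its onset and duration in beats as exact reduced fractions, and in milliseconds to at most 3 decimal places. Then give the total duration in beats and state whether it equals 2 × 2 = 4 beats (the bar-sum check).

1) 0.0ms=0b +1269.841ms=4/3b
2) 1269.841ms=4/3b +2063.492ms=13/6b
3) 3333.333ms=7/2b +476.19ms=1/2b
Σ=4b of 4 (63bpm 2/4) — PASS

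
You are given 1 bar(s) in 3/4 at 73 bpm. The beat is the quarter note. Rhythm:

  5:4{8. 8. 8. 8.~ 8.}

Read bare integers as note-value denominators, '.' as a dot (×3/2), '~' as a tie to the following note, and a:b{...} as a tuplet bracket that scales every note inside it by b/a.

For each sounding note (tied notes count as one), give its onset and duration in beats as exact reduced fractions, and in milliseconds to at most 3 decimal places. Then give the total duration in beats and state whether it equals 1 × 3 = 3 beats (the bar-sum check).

1) 0.0ms=0b +493.151ms=3/5b
2) 493.151ms=3/5b +493.151ms=3/5b
3) 986.301ms=6/5b +493.151ms=3/5b
4) 1479.452ms=9/5b +986.301ms=6/5b
Σ=3b of 3 (73bpm 3/4) — PASS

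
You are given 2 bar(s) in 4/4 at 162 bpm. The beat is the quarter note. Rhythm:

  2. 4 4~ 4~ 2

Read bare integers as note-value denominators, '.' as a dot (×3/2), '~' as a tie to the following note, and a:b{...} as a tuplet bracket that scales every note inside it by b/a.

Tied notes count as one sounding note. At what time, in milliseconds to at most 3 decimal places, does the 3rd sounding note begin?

note 3 onset = 4b = 1481.481ms

1. 0.0ms @ 0 + 1111.111ms (3)
2. 1111.111ms @ 3 + 370.37ms (1)
3. 1481.481ms @ 4 + 1481.481ms (4)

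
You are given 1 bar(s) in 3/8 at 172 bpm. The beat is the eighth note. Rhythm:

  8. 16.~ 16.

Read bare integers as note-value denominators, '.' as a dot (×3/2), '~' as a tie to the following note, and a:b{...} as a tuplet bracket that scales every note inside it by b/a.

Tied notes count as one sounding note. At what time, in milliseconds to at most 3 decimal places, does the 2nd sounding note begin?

1. 0.0ms @ 0 + 523.256ms (3/2)
2. 523.256ms @ 3/2 + 523.256ms (3/2)

note 2 onset = 3/2b = 523.256ms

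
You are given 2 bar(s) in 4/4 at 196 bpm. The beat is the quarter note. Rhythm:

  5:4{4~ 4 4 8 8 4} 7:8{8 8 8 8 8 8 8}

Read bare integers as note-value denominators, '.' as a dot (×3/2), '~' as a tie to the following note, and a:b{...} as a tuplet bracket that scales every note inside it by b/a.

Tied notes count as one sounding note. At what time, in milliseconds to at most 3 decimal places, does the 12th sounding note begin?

1. 0.0ms @ 0 + 489.796ms (8/5)
2. 489.796ms @ 8/5 + 244.898ms (4/5)
3. 734.694ms @ 12/5 + 122.449ms (2/5)
4. 857.143ms @ 14/5 + 122.449ms (2/5)
5. 979.592ms @ 16/5 + 244.898ms (4/5)
6. 1224.49ms @ 4 + 174.927ms (4/7)
7. 1399.417ms @ 32/7 + 174.927ms (4/7)
8. 1574.344ms @ 36/7 + 174.927ms (4/7)
9. 1749.271ms @ 40/7 + 174.927ms (4/7)
10. 1924.198ms @ 44/7 + 174.927ms (4/7)
11. 2099.125ms @ 48/7 + 174.927ms (4/7)
12. 2274.052ms @ 52/7 + 174.927ms (4/7)

note 12 onset = 52/7b = 2274.052ms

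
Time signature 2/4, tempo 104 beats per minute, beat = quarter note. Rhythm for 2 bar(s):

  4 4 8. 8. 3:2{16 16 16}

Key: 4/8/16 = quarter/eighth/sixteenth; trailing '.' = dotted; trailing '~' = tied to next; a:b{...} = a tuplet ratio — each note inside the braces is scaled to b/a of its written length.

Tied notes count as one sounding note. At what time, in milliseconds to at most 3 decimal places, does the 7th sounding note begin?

note 7 onset = 23/6b = 2211.538ms

1. 0.0ms @ 0 + 576.923ms (1)
2. 576.923ms @ 1 + 576.923ms (1)
3. 1153.846ms @ 2 + 432.692ms (3/4)
4. 1586.538ms @ 11/4 + 432.692ms (3/4)
5. 2019.231ms @ 7/2 + 96.154ms (1/6)
6. 2115.385ms @ 11/3 + 96.154ms (1/6)
7. 2211.538ms @ 23/6 + 96.154ms (1/6)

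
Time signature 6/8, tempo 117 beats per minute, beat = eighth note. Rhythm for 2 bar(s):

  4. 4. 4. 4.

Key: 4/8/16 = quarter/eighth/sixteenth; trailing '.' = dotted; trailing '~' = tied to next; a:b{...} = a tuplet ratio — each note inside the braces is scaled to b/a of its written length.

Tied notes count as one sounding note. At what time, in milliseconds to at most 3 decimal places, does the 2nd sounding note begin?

note 2 onset = 3b = 1538.462ms

1. 0.0ms @ 0 + 1538.462ms (3)
2. 1538.462ms @ 3 + 1538.462ms (3)
3. 3076.923ms @ 6 + 1538.462ms (3)
4. 4615.385ms @ 9 + 1538.462ms (3)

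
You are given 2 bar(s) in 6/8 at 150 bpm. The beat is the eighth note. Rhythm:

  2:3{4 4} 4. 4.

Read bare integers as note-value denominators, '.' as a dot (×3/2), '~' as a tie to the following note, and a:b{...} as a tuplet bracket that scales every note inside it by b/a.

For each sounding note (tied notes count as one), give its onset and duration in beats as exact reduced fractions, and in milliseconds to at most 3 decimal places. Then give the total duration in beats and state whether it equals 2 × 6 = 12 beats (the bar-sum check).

1) 0.0ms=0b +1200.0ms=3b
2) 1200.0ms=3b +1200.0ms=3b
3) 2400.0ms=6b +1200.0ms=3b
4) 3600.0ms=9b +1200.0ms=3b
Σ=12b of 12 (150bpm 6/8) — PASS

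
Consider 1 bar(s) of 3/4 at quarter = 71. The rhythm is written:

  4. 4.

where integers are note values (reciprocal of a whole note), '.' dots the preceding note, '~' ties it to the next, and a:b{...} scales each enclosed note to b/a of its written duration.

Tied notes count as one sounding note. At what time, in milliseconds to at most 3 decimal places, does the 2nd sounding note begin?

1. 0.0ms @ 0 + 1267.606ms (3/2)
2. 1267.606ms @ 3/2 + 1267.606ms (3/2)

note 2 onset = 3/2b = 1267.606ms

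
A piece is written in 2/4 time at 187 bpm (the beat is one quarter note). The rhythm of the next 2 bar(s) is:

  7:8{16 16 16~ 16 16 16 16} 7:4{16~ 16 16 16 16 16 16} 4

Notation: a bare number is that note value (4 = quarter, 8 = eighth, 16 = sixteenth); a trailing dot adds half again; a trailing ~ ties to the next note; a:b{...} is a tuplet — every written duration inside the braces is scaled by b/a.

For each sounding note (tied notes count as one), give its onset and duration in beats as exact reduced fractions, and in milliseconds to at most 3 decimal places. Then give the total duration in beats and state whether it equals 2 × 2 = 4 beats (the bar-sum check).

1) 0.0ms=0b +91.673ms=2/7b
2) 91.673ms=2/7b +91.673ms=2/7b
3) 183.346ms=4/7b +183.346ms=4/7b
4) 366.692ms=8/7b +91.673ms=2/7b
5) 458.365ms=10/7b +91.673ms=2/7b
6) 550.038ms=12/7b +91.673ms=2/7b
7) 641.711ms=2b +91.673ms=2/7b
8) 733.384ms=16/7b +45.837ms=1/7b
9) 779.221ms=17/7b +45.837ms=1/7b
10) 825.057ms=18/7b +45.837ms=1/7b
11) 870.894ms=19/7b +45.837ms=1/7b
12) 916.73ms=20/7b +45.837ms=1/7b
13) 962.567ms=3b +320.856ms=1b
Σ=4b of 4 (187bpm 2/4) — PASS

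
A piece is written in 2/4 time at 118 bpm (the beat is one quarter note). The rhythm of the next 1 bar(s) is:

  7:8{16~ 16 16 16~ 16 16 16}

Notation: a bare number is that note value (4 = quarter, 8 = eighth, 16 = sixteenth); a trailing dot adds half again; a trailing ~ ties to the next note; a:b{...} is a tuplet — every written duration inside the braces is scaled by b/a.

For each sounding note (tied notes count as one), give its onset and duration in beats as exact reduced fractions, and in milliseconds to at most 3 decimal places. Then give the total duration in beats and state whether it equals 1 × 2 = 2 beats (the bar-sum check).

1) 0.0ms=0b +290.557ms=4/7b
2) 290.557ms=4/7b +145.278ms=2/7b
3) 435.835ms=6/7b +290.557ms=4/7b
4) 726.392ms=10/7b +145.278ms=2/7b
5) 871.671ms=12/7b +145.278ms=2/7b
Σ=2b of 2 (118bpm 2/4) — PASS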